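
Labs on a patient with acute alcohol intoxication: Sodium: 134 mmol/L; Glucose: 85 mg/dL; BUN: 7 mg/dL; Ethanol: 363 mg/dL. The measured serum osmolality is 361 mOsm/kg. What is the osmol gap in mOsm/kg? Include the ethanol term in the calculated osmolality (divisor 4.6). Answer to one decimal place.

Calculated osmolality = 2·Na + glucose/18 + BUN/2.8 + ethanol/4.6
= 2·134 + 85/18 + 7/2.8 + 363/4.6
= 268 + 4.72 + 2.50 + 78.91
= 354.13 mOsm/kg ≈ 354.1 mOsm/kg
Osmolar gap = measured − calculated = 361 − 354.1 = 6.9 mOsm/kg

6.9 mOsm/kg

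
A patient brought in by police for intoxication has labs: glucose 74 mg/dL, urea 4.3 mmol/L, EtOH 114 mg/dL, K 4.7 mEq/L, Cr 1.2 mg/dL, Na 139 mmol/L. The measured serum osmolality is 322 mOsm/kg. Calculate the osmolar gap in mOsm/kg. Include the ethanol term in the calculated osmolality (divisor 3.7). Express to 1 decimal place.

4.8 mOsm/kg

Calculated osmolality = 2·Na + glucose/18 + urea + ethanol/3.7
= 2·139 + 74/18 + 4.3 + 114/3.7
= 278 + 4.11 + 4.30 + 30.81
= 317.22 mOsm/kg ≈ 317.2 mOsm/kg
Osmolar gap = measured − calculated = 322 − 317.2 = 4.8 mOsm/kg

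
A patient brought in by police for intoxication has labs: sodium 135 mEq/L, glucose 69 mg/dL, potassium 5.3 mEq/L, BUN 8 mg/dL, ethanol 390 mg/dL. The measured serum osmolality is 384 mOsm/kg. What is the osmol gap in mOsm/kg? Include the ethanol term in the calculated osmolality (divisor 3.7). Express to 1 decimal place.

1.9 mOsm/kg

Calculated osmolality = 2·Na + glucose/18 + BUN/2.8 + ethanol/3.7
= 2·135 + 69/18 + 8/2.8 + 390/3.7
= 270 + 3.83 + 2.86 + 105.41
= 382.1 mOsm/kg ≈ 382.1 mOsm/kg
Osmolar gap = measured − calculated = 384 − 382.1 = 1.9 mOsm/kg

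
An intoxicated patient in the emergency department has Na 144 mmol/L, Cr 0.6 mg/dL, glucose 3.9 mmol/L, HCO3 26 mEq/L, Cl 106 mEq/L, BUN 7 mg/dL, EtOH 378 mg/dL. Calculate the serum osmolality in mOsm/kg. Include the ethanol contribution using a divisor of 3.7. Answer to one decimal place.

Calculated osmolality = 2·Na + glucose + BUN/2.8 + ethanol/3.7
= 2·144 + 3.9 + 7/2.8 + 378/3.7
= 288 + 3.90 + 2.50 + 102.16
= 396.56 mOsm/kg

396.6 mOsm/kg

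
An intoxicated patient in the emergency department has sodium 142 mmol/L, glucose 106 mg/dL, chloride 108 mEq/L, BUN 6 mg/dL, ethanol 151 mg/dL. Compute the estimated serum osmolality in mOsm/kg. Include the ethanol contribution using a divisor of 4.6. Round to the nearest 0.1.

324.9 mOsm/kg

Calculated osmolality = 2·Na + glucose/18 + BUN/2.8 + ethanol/4.6
= 2·142 + 106/18 + 6/2.8 + 151/4.6
= 284 + 5.89 + 2.14 + 32.83
= 324.86 mOsm/kg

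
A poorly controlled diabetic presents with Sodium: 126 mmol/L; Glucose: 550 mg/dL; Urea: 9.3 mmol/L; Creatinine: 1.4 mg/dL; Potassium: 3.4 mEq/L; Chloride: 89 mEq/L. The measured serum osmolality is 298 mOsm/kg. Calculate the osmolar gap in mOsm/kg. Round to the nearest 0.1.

Calculated osmolality = 2·Na + glucose/18 + urea
= 2·126 + 550/18 + 9.3
= 252 + 30.56 + 9.30
= 291.86 mOsm/kg ≈ 291.9 mOsm/kg
Osmolar gap = measured − calculated = 298 − 291.9 = 6.1 mOsm/kg

6.1 mOsm/kg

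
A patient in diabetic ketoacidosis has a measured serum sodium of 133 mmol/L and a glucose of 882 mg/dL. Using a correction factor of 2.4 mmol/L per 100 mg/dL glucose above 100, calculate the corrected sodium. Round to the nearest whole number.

152 mmol/L

Corrected Na = measured Na + 2.4 · (glucose − 100)/100
= 133 + 2.4 · (882 − 100)/100
= 133 + 18.8
= 151.8 mmol/L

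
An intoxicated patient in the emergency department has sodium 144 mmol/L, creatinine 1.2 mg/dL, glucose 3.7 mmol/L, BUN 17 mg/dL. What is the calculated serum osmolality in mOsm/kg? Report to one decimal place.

297.8 mOsm/kg

Calculated osmolality = 2·Na + glucose + BUN/2.8
= 2·144 + 3.7 + 17/2.8
= 288 + 3.70 + 6.07
= 297.77 mOsm/kg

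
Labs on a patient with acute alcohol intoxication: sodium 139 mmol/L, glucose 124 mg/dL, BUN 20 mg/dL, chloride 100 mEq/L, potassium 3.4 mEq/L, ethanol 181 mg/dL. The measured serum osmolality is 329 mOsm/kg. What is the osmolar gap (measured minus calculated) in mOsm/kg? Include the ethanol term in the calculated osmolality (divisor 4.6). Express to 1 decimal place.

-2.4 mOsm/kg

Calculated osmolality = 2·Na + glucose/18 + BUN/2.8 + ethanol/4.6
= 2·139 + 124/18 + 20/2.8 + 181/4.6
= 278 + 6.89 + 7.14 + 39.35
= 331.38 mOsm/kg ≈ 331.4 mOsm/kg
Osmolar gap = measured − calculated = 329 − 331.4 = -2.4 mOsm/kg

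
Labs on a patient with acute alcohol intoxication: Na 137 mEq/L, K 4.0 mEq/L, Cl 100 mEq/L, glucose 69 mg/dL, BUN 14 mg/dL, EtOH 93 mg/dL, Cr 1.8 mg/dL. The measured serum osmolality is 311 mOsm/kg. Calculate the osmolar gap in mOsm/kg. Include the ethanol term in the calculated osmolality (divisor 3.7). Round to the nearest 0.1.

Calculated osmolality = 2·Na + glucose/18 + BUN/2.8 + ethanol/3.7
= 2·137 + 69/18 + 14/2.8 + 93/3.7
= 274 + 3.83 + 5 + 25.14
= 307.97 mOsm/kg ≈ 308.0 mOsm/kg
Osmolar gap = measured − calculated = 311 − 308.0 = 3.0 mOsm/kg

3.0 mOsm/kg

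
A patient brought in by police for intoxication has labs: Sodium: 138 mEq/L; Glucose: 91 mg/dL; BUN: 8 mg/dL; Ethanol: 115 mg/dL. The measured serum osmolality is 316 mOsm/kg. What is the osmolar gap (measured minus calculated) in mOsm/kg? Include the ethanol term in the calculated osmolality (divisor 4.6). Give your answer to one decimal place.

7.1 mOsm/kg

Calculated osmolality = 2·Na + glucose/18 + BUN/2.8 + ethanol/4.6
= 2·138 + 91/18 + 8/2.8 + 115/4.6
= 276 + 5.06 + 2.86 + 25
= 308.92 mOsm/kg ≈ 308.9 mOsm/kg
Osmolar gap = measured − calculated = 316 − 308.9 = 7.1 mOsm/kg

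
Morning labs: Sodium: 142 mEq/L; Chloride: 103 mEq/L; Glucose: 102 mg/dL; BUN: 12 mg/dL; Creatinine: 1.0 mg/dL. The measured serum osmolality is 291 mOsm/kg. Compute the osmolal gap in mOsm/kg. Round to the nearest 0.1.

-3.0 mOsm/kg

Calculated osmolality = 2·Na + glucose/18 + BUN/2.8
= 2·142 + 102/18 + 12/2.8
= 284 + 5.67 + 4.29
= 293.96 mOsm/kg ≈ 294.0 mOsm/kg
Osmolar gap = measured − calculated = 291 − 294.0 = -3.0 mOsm/kg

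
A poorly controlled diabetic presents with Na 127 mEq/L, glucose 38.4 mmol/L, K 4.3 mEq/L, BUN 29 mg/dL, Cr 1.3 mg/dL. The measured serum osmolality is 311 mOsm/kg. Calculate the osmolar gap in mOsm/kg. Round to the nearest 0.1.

Calculated osmolality = 2·Na + glucose + BUN/2.8
= 2·127 + 38.4 + 29/2.8
= 254 + 38.40 + 10.36
= 302.76 mOsm/kg ≈ 302.8 mOsm/kg
Osmolar gap = measured − calculated = 311 − 302.8 = 8.2 mOsm/kg

8.2 mOsm/kg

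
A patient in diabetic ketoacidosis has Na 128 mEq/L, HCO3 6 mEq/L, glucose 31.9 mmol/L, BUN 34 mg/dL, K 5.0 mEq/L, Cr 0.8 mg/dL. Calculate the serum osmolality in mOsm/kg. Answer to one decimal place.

300.0 mOsm/kg

Calculated osmolality = 2·Na + glucose + BUN/2.8
= 2·128 + 31.9 + 34/2.8
= 256 + 31.90 + 12.14
= 300.04 mOsm/kg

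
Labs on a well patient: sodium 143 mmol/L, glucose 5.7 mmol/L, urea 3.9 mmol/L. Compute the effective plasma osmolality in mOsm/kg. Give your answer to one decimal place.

291.7 mOsm/kg

Effective osmolality excludes urea (freely permeant across cell membranes):
2·Na + glucose
= 2·143 + 5.7
= 286 + 5.7
= 291.7 mOsm/kg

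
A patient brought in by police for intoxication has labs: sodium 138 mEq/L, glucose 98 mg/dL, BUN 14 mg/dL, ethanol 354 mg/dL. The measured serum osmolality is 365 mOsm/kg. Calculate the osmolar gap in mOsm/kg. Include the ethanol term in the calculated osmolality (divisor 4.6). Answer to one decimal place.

1.6 mOsm/kg

Calculated osmolality = 2·Na + glucose/18 + BUN/2.8 + ethanol/4.6
= 2·138 + 98/18 + 14/2.8 + 354/4.6
= 276 + 5.44 + 5 + 76.96
= 363.4 mOsm/kg ≈ 363.4 mOsm/kg
Osmolar gap = measured − calculated = 365 − 363.4 = 1.6 mOsm/kg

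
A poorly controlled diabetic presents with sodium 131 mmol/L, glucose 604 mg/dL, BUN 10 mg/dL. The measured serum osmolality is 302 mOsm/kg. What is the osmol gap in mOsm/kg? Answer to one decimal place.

2.9 mOsm/kg

Calculated osmolality = 2·Na + glucose/18 + BUN/2.8
= 2·131 + 604/18 + 10/2.8
= 262 + 33.56 + 3.57
= 299.13 mOsm/kg ≈ 299.1 mOsm/kg
Osmolar gap = measured − calculated = 302 − 299.1 = 2.9 mOsm/kg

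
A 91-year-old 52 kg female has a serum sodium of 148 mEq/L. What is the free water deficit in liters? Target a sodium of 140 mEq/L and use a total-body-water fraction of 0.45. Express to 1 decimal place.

1.3 L

TBW = 0.45 · 52 = 23.4 L
Free water deficit = TBW · (Na/140 − 1)
= 23.4 · (148/140 − 1)
= 23.4 · 0.0571
= 1.34 L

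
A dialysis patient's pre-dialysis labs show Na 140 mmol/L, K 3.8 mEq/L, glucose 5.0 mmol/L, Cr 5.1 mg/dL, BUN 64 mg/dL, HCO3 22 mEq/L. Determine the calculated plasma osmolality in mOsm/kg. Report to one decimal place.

307.9 mOsm/kg

Calculated osmolality = 2·Na + glucose + BUN/2.8
= 2·140 + 5 + 64/2.8
= 280 + 5 + 22.86
= 307.86 mOsm/kg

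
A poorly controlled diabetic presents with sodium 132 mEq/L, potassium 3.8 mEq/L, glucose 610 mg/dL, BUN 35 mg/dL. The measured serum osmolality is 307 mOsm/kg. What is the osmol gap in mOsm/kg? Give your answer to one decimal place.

-3.4 mOsm/kg

Calculated osmolality = 2·Na + glucose/18 + BUN/2.8
= 2·132 + 610/18 + 35/2.8
= 264 + 33.89 + 12.50
= 310.39 mOsm/kg ≈ 310.4 mOsm/kg
Osmolar gap = measured − calculated = 307 − 310.4 = -3.4 mOsm/kg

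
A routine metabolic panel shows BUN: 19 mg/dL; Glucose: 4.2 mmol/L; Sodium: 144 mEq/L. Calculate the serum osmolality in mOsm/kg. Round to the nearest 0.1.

Calculated osmolality = 2·Na + glucose + BUN/2.8
= 2·144 + 4.2 + 19/2.8
= 288 + 4.20 + 6.79
= 298.99 mOsm/kg

299.0 mOsm/kg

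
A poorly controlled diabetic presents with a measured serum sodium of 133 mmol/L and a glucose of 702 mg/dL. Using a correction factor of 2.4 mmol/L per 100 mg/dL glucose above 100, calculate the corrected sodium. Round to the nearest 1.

147 mmol/L

Corrected Na = measured Na + 2.4 · (glucose − 100)/100
= 133 + 2.4 · (702 − 100)/100
= 133 + 14.4
= 147.4 mmol/L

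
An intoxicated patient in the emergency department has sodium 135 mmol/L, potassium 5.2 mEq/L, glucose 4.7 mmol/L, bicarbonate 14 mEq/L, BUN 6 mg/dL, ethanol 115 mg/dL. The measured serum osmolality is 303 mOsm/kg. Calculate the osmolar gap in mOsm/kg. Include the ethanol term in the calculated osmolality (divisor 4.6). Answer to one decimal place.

Calculated osmolality = 2·Na + glucose + BUN/2.8 + ethanol/4.6
= 2·135 + 4.7 + 6/2.8 + 115/4.6
= 270 + 4.70 + 2.14 + 25
= 301.84 mOsm/kg ≈ 301.8 mOsm/kg
Osmolar gap = measured − calculated = 303 − 301.8 = 1.2 mOsm/kg

1.2 mOsm/kg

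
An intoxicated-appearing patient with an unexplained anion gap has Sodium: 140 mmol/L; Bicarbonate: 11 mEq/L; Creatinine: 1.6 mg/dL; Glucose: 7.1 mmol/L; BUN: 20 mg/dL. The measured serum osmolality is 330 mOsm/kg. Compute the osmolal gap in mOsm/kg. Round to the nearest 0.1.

Calculated osmolality = 2·Na + glucose + BUN/2.8
= 2·140 + 7.1 + 20/2.8
= 280 + 7.10 + 7.14
= 294.24 mOsm/kg ≈ 294.2 mOsm/kg
Osmolar gap = measured − calculated = 330 − 294.2 = 35.8 mOsm/kg

35.8 mOsm/kg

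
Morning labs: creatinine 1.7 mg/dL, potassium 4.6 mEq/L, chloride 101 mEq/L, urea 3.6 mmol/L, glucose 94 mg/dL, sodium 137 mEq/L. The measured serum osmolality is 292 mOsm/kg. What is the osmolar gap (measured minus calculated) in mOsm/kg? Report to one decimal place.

Calculated osmolality = 2·Na + glucose/18 + urea
= 2·137 + 94/18 + 3.6
= 274 + 5.22 + 3.60
= 282.82 mOsm/kg ≈ 282.8 mOsm/kg
Osmolar gap = measured − calculated = 292 − 282.8 = 9.2 mOsm/kg

9.2 mOsm/kg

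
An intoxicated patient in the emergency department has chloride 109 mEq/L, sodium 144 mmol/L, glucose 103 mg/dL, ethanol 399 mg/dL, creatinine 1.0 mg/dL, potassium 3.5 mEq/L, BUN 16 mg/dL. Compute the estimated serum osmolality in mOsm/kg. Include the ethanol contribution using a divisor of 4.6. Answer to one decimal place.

386.2 mOsm/kg

Calculated osmolality = 2·Na + glucose/18 + BUN/2.8 + ethanol/4.6
= 2·144 + 103/18 + 16/2.8 + 399/4.6
= 288 + 5.72 + 5.71 + 86.74
= 386.17 mOsm/kg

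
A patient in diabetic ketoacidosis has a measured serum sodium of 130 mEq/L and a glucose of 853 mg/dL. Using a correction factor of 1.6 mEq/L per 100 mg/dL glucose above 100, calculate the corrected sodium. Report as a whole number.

Corrected Na = measured Na + 1.6 · (glucose − 100)/100
= 130 + 1.6 · (853 − 100)/100
= 130 + 12
= 142 mEq/L

142 mEq/L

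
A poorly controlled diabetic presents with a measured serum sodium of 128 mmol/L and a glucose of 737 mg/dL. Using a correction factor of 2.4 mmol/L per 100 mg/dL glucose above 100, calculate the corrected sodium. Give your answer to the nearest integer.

143 mmol/L

Corrected Na = measured Na + 2.4 · (glucose − 100)/100
= 128 + 2.4 · (737 − 100)/100
= 128 + 15.3
= 143.3 mmol/L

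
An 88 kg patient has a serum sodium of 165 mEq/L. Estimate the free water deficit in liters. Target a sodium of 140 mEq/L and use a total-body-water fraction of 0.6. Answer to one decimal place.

9.4 L

TBW = 0.6 · 88 = 52.8 L
Free water deficit = TBW · (Na/140 − 1)
= 52.8 · (165/140 − 1)
= 52.8 · 0.1786
= 9.43 L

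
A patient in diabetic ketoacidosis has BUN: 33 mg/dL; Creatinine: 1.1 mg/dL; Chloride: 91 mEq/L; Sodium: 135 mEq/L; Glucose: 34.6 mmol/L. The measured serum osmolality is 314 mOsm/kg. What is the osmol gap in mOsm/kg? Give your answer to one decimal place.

-2.4 mOsm/kg

Calculated osmolality = 2·Na + glucose + BUN/2.8
= 2·135 + 34.6 + 33/2.8
= 270 + 34.60 + 11.79
= 316.39 mOsm/kg ≈ 316.4 mOsm/kg
Osmolar gap = measured − calculated = 314 − 316.4 = -2.4 mOsm/kg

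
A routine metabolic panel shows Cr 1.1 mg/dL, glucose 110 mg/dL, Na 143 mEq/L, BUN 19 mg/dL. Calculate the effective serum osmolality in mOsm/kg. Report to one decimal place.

292.1 mOsm/kg

Effective osmolality excludes urea (freely permeant across cell membranes):
2·Na + glucose/18
= 2·143 + 110/18
= 286 + 6.11
= 292.11 mOsm/kg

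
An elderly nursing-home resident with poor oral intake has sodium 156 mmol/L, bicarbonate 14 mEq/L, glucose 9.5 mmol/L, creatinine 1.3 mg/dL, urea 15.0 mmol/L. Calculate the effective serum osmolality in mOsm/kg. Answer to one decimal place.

Effective osmolality excludes urea (freely permeant across cell membranes):
2·Na + glucose
= 2·156 + 9.5
= 312 + 9.5
= 321.5 mOsm/kg

321.5 mOsm/kg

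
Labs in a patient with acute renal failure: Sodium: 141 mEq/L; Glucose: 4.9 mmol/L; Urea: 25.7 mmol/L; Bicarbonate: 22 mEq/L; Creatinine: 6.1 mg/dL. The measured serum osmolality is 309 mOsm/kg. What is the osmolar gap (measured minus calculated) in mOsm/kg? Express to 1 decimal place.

-3.6 mOsm/kg

Calculated osmolality = 2·Na + glucose + urea
= 2·141 + 4.9 + 25.7
= 282 + 4.90 + 25.70
= 312.6 mOsm/kg ≈ 312.6 mOsm/kg
Osmolar gap = measured − calculated = 309 − 312.6 = -3.6 mOsm/kg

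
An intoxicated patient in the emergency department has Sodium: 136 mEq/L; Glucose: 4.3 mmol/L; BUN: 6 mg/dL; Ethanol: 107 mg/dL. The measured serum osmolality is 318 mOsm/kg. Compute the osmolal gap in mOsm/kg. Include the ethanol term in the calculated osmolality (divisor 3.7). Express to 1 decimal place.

10.6 mOsm/kg

Calculated osmolality = 2·Na + glucose + BUN/2.8 + ethanol/3.7
= 2·136 + 4.3 + 6/2.8 + 107/3.7
= 272 + 4.30 + 2.14 + 28.92
= 307.36 mOsm/kg ≈ 307.4 mOsm/kg
Osmolar gap = measured − calculated = 318 − 307.4 = 10.6 mOsm/kg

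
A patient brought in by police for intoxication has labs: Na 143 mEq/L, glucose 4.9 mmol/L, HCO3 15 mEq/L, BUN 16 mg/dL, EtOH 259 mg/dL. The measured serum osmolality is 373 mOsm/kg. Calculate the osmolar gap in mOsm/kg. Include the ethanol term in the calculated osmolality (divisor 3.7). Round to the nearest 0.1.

6.4 mOsm/kg

Calculated osmolality = 2·Na + glucose + BUN/2.8 + ethanol/3.7
= 2·143 + 4.9 + 16/2.8 + 259/3.7
= 286 + 4.90 + 5.71 + 70
= 366.61 mOsm/kg ≈ 366.6 mOsm/kg
Osmolar gap = measured − calculated = 373 − 366.6 = 6.4 mOsm/kg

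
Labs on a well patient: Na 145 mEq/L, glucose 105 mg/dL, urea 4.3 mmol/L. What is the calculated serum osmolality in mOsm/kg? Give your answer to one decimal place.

300.1 mOsm/kg

Calculated osmolality = 2·Na + glucose/18 + urea
= 2·145 + 105/18 + 4.3
= 290 + 5.83 + 4.30
= 300.13 mOsm/kg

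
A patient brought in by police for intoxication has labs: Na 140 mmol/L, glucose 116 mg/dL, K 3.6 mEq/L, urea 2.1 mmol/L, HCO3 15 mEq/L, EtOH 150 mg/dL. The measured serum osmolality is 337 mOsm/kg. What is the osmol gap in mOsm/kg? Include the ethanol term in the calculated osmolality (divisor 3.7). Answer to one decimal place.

7.9 mOsm/kg

Calculated osmolality = 2·Na + glucose/18 + urea + ethanol/3.7
= 2·140 + 116/18 + 2.1 + 150/3.7
= 280 + 6.44 + 2.10 + 40.54
= 329.08 mOsm/kg ≈ 329.1 mOsm/kg
Osmolar gap = measured − calculated = 337 − 329.1 = 7.9 mOsm/kg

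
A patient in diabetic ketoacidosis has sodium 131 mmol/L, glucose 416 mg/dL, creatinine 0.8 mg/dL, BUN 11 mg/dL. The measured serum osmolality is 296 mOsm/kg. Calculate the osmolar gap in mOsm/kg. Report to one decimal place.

Calculated osmolality = 2·Na + glucose/18 + BUN/2.8
= 2·131 + 416/18 + 11/2.8
= 262 + 23.11 + 3.93
= 289.04 mOsm/kg ≈ 289.0 mOsm/kg
Osmolar gap = measured − calculated = 296 − 289.0 = 7.0 mOsm/kg

7.0 mOsm/kg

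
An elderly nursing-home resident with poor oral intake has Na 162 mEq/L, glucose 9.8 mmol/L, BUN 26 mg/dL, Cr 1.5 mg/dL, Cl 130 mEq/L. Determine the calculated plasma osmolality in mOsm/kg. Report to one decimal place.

Calculated osmolality = 2·Na + glucose + BUN/2.8
= 2·162 + 9.8 + 26/2.8
= 324 + 9.80 + 9.29
= 343.09 mOsm/kg

343.1 mOsm/kg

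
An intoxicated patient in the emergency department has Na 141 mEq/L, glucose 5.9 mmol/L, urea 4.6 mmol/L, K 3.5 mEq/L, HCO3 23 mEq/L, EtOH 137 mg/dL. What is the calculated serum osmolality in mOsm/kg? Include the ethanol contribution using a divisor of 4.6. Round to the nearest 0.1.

322.3 mOsm/kg

Calculated osmolality = 2·Na + glucose + urea + ethanol/4.6
= 2·141 + 5.9 + 4.6 + 137/4.6
= 282 + 5.90 + 4.60 + 29.78
= 322.28 mOsm/kg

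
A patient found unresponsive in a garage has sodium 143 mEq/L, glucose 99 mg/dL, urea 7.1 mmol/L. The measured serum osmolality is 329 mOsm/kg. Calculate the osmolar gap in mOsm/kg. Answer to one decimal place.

30.4 mOsm/kg

Calculated osmolality = 2·Na + glucose/18 + urea
= 2·143 + 99/18 + 7.1
= 286 + 5.50 + 7.10
= 298.6 mOsm/kg ≈ 298.6 mOsm/kg
Osmolar gap = measured − calculated = 329 − 298.6 = 30.4 mOsm/kg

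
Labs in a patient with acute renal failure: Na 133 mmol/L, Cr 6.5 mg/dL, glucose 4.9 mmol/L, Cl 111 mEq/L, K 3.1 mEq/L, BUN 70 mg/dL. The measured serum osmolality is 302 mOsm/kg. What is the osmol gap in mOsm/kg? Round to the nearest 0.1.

6.1 mOsm/kg

Calculated osmolality = 2·Na + glucose + BUN/2.8
= 2·133 + 4.9 + 70/2.8
= 266 + 4.90 + 25
= 295.9 mOsm/kg ≈ 295.9 mOsm/kg
Osmolar gap = measured − calculated = 302 − 295.9 = 6.1 mOsm/kg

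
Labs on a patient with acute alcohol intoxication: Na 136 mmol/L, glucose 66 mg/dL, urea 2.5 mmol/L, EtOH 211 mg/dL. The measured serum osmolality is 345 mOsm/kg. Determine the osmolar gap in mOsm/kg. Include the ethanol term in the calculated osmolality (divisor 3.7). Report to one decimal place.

9.8 mOsm/kg

Calculated osmolality = 2·Na + glucose/18 + urea + ethanol/3.7
= 2·136 + 66/18 + 2.5 + 211/3.7
= 272 + 3.67 + 2.50 + 57.03
= 335.2 mOsm/kg ≈ 335.2 mOsm/kg
Osmolar gap = measured − calculated = 345 − 335.2 = 9.8 mOsm/kg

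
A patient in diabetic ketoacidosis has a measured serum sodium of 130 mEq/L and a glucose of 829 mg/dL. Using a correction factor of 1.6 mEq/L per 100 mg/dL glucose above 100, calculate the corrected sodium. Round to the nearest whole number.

Corrected Na = measured Na + 1.6 · (glucose − 100)/100
= 130 + 1.6 · (829 − 100)/100
= 130 + 11.7
= 141.7 mEq/L

142 mEq/L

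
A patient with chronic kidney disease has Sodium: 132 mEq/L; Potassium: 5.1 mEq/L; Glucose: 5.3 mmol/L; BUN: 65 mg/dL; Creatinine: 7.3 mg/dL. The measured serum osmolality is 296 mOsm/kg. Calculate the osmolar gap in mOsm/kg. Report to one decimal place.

Calculated osmolality = 2·Na + glucose + BUN/2.8
= 2·132 + 5.3 + 65/2.8
= 264 + 5.30 + 23.21
= 292.51 mOsm/kg ≈ 292.5 mOsm/kg
Osmolar gap = measured − calculated = 296 − 292.5 = 3.5 mOsm/kg

3.5 mOsm/kg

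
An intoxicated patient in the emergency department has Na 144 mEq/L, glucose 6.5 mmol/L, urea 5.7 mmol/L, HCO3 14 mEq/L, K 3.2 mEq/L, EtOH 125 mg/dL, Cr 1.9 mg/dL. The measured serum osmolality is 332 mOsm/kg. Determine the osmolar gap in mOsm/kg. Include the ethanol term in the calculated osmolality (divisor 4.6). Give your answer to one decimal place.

Calculated osmolality = 2·Na + glucose + urea + ethanol/4.6
= 2·144 + 6.5 + 5.7 + 125/4.6
= 288 + 6.50 + 5.70 + 27.17
= 327.37 mOsm/kg ≈ 327.4 mOsm/kg
Osmolar gap = measured − calculated = 332 − 327.4 = 4.6 mOsm/kg

4.6 mOsm/kg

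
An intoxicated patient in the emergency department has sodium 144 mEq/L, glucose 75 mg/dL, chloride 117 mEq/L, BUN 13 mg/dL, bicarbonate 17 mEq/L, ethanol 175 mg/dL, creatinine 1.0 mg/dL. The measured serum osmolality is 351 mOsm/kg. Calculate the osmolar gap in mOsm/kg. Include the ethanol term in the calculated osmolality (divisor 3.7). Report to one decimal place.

Calculated osmolality = 2·Na + glucose/18 + BUN/2.8 + ethanol/3.7
= 2·144 + 75/18 + 13/2.8 + 175/3.7
= 288 + 4.17 + 4.64 + 47.30
= 344.11 mOsm/kg ≈ 344.1 mOsm/kg
Osmolar gap = measured − calculated = 351 − 344.1 = 6.9 mOsm/kg

6.9 mOsm/kg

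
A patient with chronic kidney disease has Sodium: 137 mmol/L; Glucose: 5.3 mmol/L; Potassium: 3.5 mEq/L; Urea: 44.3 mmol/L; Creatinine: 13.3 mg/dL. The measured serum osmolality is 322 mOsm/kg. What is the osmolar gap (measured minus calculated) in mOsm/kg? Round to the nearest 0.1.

-1.6 mOsm/kg

Calculated osmolality = 2·Na + glucose + urea
= 2·137 + 5.3 + 44.3
= 274 + 5.30 + 44.30
= 323.6 mOsm/kg ≈ 323.6 mOsm/kg
Osmolar gap = measured − calculated = 322 − 323.6 = -1.6 mOsm/kg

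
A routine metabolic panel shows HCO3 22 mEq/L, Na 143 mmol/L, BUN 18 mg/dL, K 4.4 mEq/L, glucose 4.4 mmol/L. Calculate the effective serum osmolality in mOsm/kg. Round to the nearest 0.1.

Effective osmolality excludes urea (freely permeant across cell membranes):
2·Na + glucose
= 2·143 + 4.4
= 286 + 4.4
= 290.4 mOsm/kg

290.4 mOsm/kg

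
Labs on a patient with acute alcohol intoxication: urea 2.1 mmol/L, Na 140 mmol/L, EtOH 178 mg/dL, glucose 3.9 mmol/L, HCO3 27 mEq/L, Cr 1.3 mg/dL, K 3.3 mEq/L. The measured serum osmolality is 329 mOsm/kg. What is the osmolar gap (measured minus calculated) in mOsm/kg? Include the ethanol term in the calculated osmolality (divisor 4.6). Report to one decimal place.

4.3 mOsm/kg

Calculated osmolality = 2·Na + glucose + urea + ethanol/4.6
= 2·140 + 3.9 + 2.1 + 178/4.6
= 280 + 3.90 + 2.10 + 38.70
= 324.7 mOsm/kg ≈ 324.7 mOsm/kg
Osmolar gap = measured − calculated = 329 − 324.7 = 4.3 mOsm/kg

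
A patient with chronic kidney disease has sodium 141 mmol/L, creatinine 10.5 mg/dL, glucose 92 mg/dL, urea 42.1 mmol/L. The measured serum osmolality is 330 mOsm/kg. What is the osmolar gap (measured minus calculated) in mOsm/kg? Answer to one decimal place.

0.8 mOsm/kg

Calculated osmolality = 2·Na + glucose/18 + urea
= 2·141 + 92/18 + 42.1
= 282 + 5.11 + 42.10
= 329.21 mOsm/kg ≈ 329.2 mOsm/kg
Osmolar gap = measured − calculated = 330 − 329.2 = 0.8 mOsm/kg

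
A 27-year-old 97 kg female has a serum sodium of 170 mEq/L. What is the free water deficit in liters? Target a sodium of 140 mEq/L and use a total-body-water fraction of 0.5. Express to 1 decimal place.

10.4 L

TBW = 0.5 · 97 = 48.5 L
Free water deficit = TBW · (Na/140 − 1)
= 48.5 · (170/140 − 1)
= 48.5 · 0.2143
= 10.39 L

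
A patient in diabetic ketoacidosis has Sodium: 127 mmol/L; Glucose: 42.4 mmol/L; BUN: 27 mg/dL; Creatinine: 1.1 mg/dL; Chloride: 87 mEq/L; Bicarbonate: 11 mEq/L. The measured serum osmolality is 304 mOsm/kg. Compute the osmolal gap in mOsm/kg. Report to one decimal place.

-2.0 mOsm/kg

Calculated osmolality = 2·Na + glucose + BUN/2.8
= 2·127 + 42.4 + 27/2.8
= 254 + 42.40 + 9.64
= 306.04 mOsm/kg ≈ 306.0 mOsm/kg
Osmolar gap = measured − calculated = 304 − 306.0 = -2.0 mOsm/kg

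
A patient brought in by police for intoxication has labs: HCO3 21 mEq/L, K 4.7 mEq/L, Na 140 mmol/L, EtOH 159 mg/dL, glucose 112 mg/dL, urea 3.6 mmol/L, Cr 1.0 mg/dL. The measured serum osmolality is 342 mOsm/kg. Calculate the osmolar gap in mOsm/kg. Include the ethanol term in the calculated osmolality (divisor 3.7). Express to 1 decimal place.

Calculated osmolality = 2·Na + glucose/18 + urea + ethanol/3.7
= 2·140 + 112/18 + 3.6 + 159/3.7
= 280 + 6.22 + 3.60 + 42.97
= 332.79 mOsm/kg ≈ 332.8 mOsm/kg
Osmolar gap = measured − calculated = 342 − 332.8 = 9.2 mOsm/kg

9.2 mOsm/kg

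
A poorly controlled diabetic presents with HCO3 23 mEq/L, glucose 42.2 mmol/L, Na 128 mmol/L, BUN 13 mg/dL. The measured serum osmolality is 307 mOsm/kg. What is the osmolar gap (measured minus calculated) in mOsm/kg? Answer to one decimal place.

4.2 mOsm/kg

Calculated osmolality = 2·Na + glucose + BUN/2.8
= 2·128 + 42.2 + 13/2.8
= 256 + 42.20 + 4.64
= 302.84 mOsm/kg ≈ 302.8 mOsm/kg
Osmolar gap = measured − calculated = 307 − 302.8 = 4.2 mOsm/kg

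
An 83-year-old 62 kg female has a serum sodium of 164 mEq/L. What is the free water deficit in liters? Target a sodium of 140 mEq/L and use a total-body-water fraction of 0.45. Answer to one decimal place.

4.8 L

TBW = 0.45 · 62 = 27.9 L
Free water deficit = TBW · (Na/140 − 1)
= 27.9 · (164/140 − 1)
= 27.9 · 0.1714
= 4.78 L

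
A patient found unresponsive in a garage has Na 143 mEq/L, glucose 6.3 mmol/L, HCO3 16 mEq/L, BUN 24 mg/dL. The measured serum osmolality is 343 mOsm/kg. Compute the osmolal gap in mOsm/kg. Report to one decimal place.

Calculated osmolality = 2·Na + glucose + BUN/2.8
= 2·143 + 6.3 + 24/2.8
= 286 + 6.30 + 8.57
= 300.87 mOsm/kg ≈ 300.9 mOsm/kg
Osmolar gap = measured − calculated = 343 − 300.9 = 42.1 mOsm/kg

42.1 mOsm/kg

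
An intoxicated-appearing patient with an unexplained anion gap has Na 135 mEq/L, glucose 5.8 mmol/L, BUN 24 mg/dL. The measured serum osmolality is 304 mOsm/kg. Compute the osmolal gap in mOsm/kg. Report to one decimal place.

Calculated osmolality = 2·Na + glucose + BUN/2.8
= 2·135 + 5.8 + 24/2.8
= 270 + 5.80 + 8.57
= 284.37 mOsm/kg ≈ 284.4 mOsm/kg
Osmolar gap = measured − calculated = 304 − 284.4 = 19.6 mOsm/kg

19.6 mOsm/kg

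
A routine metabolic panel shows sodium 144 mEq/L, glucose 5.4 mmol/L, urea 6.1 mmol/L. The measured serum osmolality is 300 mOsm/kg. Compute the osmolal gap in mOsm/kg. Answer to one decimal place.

0.5 mOsm/kg

Calculated osmolality = 2·Na + glucose + urea
= 2·144 + 5.4 + 6.1
= 288 + 5.40 + 6.10
= 299.5 mOsm/kg ≈ 299.5 mOsm/kg
Osmolar gap = measured − calculated = 300 − 299.5 = 0.5 mOsm/kg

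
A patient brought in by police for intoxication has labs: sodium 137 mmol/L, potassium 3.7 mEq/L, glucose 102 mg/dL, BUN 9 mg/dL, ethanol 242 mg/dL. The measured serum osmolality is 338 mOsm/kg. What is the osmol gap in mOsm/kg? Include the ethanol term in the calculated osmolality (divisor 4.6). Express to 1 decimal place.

Calculated osmolality = 2·Na + glucose/18 + BUN/2.8 + ethanol/4.6
= 2·137 + 102/18 + 9/2.8 + 242/4.6
= 274 + 5.67 + 3.21 + 52.61
= 335.49 mOsm/kg ≈ 335.5 mOsm/kg
Osmolar gap = measured − calculated = 338 − 335.5 = 2.5 mOsm/kg

2.5 mOsm/kg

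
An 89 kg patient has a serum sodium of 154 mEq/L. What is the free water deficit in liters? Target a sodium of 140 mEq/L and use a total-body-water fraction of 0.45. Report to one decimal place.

4.0 L

TBW = 0.45 · 89 = 40.05 L
Free water deficit = TBW · (Na/140 − 1)
= 40.05 · (154/140 − 1)
= 40.05 · 0.1
= 4 L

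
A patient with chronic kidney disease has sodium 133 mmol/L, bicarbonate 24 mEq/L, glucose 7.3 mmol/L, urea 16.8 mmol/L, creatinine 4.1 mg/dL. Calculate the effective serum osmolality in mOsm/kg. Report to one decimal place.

273.3 mOsm/kg

Effective osmolality excludes urea (freely permeant across cell membranes):
2·Na + glucose
= 2·133 + 7.3
= 266 + 7.3
= 273.3 mOsm/kg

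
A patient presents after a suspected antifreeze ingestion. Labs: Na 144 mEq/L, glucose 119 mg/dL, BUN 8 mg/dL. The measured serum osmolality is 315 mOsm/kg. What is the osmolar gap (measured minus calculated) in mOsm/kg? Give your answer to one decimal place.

17.5 mOsm/kg

Calculated osmolality = 2·Na + glucose/18 + BUN/2.8
= 2·144 + 119/18 + 8/2.8
= 288 + 6.61 + 2.86
= 297.47 mOsm/kg ≈ 297.5 mOsm/kg
Osmolar gap = measured − calculated = 315 − 297.5 = 17.5 mOsm/kg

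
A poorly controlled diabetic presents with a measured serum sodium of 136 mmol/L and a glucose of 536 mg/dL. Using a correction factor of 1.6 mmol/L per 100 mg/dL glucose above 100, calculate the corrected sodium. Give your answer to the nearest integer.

143 mmol/L

Corrected Na = measured Na + 1.6 · (glucose − 100)/100
= 136 + 1.6 · (536 − 100)/100
= 136 + 7
= 143 mmol/L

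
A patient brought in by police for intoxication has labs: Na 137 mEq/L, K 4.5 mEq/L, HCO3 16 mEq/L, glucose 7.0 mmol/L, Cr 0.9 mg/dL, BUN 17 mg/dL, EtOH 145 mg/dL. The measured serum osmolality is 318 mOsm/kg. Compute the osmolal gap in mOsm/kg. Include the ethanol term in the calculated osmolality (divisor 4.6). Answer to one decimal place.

Calculated osmolality = 2·Na + glucose + BUN/2.8 + ethanol/4.6
= 2·137 + 7 + 17/2.8 + 145/4.6
= 274 + 7 + 6.07 + 31.52
= 318.59 mOsm/kg ≈ 318.6 mOsm/kg
Osmolar gap = measured − calculated = 318 − 318.6 = -0.6 mOsm/kg

-0.6 mOsm/kg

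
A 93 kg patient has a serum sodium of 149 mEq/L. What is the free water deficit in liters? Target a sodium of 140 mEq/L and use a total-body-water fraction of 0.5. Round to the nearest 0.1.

3.0 L

TBW = 0.5 · 93 = 46.5 L
Free water deficit = TBW · (Na/140 − 1)
= 46.5 · (149/140 − 1)
= 46.5 · 0.0643
= 2.99 L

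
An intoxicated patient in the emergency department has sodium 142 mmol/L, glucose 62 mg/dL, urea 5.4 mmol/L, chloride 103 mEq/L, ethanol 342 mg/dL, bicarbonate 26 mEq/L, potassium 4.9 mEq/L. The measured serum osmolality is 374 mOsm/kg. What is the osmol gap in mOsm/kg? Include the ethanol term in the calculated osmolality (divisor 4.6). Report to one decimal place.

Calculated osmolality = 2·Na + glucose/18 + urea + ethanol/4.6
= 2·142 + 62/18 + 5.4 + 342/4.6
= 284 + 3.44 + 5.40 + 74.35
= 367.19 mOsm/kg ≈ 367.2 mOsm/kg
Osmolar gap = measured − calculated = 374 − 367.2 = 6.8 mOsm/kg

6.8 mOsm/kg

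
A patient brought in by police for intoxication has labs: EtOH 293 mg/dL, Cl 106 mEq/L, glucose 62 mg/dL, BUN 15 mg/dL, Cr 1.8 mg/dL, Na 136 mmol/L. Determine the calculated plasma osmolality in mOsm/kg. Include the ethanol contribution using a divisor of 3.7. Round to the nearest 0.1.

Calculated osmolality = 2·Na + glucose/18 + BUN/2.8 + ethanol/3.7
= 2·136 + 62/18 + 15/2.8 + 293/3.7
= 272 + 3.44 + 5.36 + 79.19
= 359.99 mOsm/kg

360.0 mOsm/kg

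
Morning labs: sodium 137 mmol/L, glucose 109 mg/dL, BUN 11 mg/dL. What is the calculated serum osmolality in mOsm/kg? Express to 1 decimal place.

284.0 mOsm/kg

Calculated osmolality = 2·Na + glucose/18 + BUN/2.8
= 2·137 + 109/18 + 11/2.8
= 274 + 6.06 + 3.93
= 283.99 mOsm/kg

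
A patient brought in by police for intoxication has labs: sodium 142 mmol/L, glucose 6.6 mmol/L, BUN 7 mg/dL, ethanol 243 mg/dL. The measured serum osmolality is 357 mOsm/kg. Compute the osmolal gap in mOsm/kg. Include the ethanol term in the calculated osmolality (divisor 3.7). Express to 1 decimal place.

Calculated osmolality = 2·Na + glucose + BUN/2.8 + ethanol/3.7
= 2·142 + 6.6 + 7/2.8 + 243/3.7
= 284 + 6.60 + 2.50 + 65.68
= 358.78 mOsm/kg ≈ 358.8 mOsm/kg
Osmolar gap = measured − calculated = 357 − 358.8 = -1.8 mOsm/kg

-1.8 mOsm/kg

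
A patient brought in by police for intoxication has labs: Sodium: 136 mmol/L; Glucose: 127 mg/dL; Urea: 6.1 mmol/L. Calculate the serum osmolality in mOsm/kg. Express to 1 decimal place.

285.2 mOsm/kg

Calculated osmolality = 2·Na + glucose/18 + urea
= 2·136 + 127/18 + 6.1
= 272 + 7.06 + 6.10
= 285.16 mOsm/kg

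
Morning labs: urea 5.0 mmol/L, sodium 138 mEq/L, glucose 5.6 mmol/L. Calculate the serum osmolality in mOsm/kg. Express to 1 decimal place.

Calculated osmolality = 2·Na + glucose + urea
= 2·138 + 5.6 + 5
= 276 + 5.60 + 5
= 286.6 mOsm/kg

286.6 mOsm/kg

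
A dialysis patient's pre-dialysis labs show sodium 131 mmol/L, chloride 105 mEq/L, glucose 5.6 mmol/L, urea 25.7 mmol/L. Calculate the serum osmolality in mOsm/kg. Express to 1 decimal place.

293.3 mOsm/kg

Calculated osmolality = 2·Na + glucose + urea
= 2·131 + 5.6 + 25.7
= 262 + 5.60 + 25.70
= 293.3 mOsm/kg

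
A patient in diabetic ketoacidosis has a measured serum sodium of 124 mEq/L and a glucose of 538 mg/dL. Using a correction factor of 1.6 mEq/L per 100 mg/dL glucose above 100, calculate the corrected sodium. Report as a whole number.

131 mEq/L

Corrected Na = measured Na + 1.6 · (glucose − 100)/100
= 124 + 1.6 · (538 − 100)/100
= 124 + 7
= 131 mEq/L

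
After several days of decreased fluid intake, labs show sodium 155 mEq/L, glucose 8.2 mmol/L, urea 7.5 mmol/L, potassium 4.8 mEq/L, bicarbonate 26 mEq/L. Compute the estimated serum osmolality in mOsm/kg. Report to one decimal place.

325.7 mOsm/kg

Calculated osmolality = 2·Na + glucose + urea
= 2·155 + 8.2 + 7.5
= 310 + 8.20 + 7.50
= 325.7 mOsm/kg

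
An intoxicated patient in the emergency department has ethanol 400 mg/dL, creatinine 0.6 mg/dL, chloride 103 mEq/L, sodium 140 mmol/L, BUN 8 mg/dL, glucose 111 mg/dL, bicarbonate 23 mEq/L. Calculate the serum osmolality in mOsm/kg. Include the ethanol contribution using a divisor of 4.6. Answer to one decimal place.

Calculated osmolality = 2·Na + glucose/18 + BUN/2.8 + ethanol/4.6
= 2·140 + 111/18 + 8/2.8 + 400/4.6
= 280 + 6.17 + 2.86 + 86.96
= 375.99 mOsm/kg

376.0 mOsm/kg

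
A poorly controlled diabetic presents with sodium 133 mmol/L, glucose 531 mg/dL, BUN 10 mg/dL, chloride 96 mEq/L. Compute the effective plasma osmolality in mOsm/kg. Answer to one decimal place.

295.5 mOsm/kg

Effective osmolality excludes urea (freely permeant across cell membranes):
2·Na + glucose/18
= 2·133 + 531/18
= 266 + 29.5
= 295.5 mOsm/kg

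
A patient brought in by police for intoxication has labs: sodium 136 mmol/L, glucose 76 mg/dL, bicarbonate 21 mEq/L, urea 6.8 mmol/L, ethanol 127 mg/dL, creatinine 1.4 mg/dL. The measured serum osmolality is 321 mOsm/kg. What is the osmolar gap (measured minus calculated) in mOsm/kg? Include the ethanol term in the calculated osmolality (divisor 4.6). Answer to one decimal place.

10.4 mOsm/kg

Calculated osmolality = 2·Na + glucose/18 + urea + ethanol/4.6
= 2·136 + 76/18 + 6.8 + 127/4.6
= 272 + 4.22 + 6.80 + 27.61
= 310.63 mOsm/kg ≈ 310.6 mOsm/kg
Osmolar gap = measured − calculated = 321 − 310.6 = 10.4 mOsm/kg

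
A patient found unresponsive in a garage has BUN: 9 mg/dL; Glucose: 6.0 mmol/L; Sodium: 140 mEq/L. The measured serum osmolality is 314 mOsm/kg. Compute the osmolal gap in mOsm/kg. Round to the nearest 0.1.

24.8 mOsm/kg

Calculated osmolality = 2·Na + glucose + BUN/2.8
= 2·140 + 6 + 9/2.8
= 280 + 6 + 3.21
= 289.21 mOsm/kg ≈ 289.2 mOsm/kg
Osmolar gap = measured − calculated = 314 − 289.2 = 24.8 mOsm/kg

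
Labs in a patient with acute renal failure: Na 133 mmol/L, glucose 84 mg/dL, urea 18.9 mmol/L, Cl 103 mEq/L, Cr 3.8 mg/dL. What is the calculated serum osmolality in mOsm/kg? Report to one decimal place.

Calculated osmolality = 2·Na + glucose/18 + urea
= 2·133 + 84/18 + 18.9
= 266 + 4.67 + 18.90
= 289.57 mOsm/kg

289.6 mOsm/kg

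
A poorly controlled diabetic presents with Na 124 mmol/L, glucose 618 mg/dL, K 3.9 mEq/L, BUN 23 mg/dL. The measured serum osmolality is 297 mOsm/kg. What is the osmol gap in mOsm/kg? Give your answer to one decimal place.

Calculated osmolality = 2·Na + glucose/18 + BUN/2.8
= 2·124 + 618/18 + 23/2.8
= 248 + 34.33 + 8.21
= 290.54 mOsm/kg ≈ 290.5 mOsm/kg
Osmolar gap = measured − calculated = 297 − 290.5 = 6.5 mOsm/kg

6.5 mOsm/kg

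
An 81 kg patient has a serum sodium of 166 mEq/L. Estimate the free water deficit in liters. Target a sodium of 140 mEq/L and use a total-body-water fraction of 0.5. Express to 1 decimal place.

7.5 L

TBW = 0.5 · 81 = 40.5 L
Free water deficit = TBW · (Na/140 − 1)
= 40.5 · (166/140 − 1)
= 40.5 · 0.1857
= 7.52 L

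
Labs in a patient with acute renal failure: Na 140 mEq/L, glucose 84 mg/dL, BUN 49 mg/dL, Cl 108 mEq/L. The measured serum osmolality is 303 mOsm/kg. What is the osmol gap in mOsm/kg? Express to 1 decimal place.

Calculated osmolality = 2·Na + glucose/18 + BUN/2.8
= 2·140 + 84/18 + 49/2.8
= 280 + 4.67 + 17.50
= 302.17 mOsm/kg ≈ 302.2 mOsm/kg
Osmolar gap = measured − calculated = 303 − 302.2 = 0.8 mOsm/kg

0.8 mOsm/kg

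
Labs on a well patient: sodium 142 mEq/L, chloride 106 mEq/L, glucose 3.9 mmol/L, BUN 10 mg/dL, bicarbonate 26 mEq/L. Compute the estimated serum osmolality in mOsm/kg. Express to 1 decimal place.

Calculated osmolality = 2·Na + glucose + BUN/2.8
= 2·142 + 3.9 + 10/2.8
= 284 + 3.90 + 3.57
= 291.47 mOsm/kg

291.5 mOsm/kg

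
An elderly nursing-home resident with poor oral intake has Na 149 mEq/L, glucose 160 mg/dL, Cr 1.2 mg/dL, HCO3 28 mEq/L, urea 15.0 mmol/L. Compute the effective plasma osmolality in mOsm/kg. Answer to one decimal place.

Effective osmolality excludes urea (freely permeant across cell membranes):
2·Na + glucose/18
= 2·149 + 160/18
= 298 + 8.89
= 306.89 mOsm/kg

306.9 mOsm/kg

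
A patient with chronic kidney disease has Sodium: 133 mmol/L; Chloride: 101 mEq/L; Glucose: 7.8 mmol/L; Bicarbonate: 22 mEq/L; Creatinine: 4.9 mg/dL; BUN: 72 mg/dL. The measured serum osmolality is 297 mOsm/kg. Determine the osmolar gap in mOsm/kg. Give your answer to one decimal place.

-2.5 mOsm/kg

Calculated osmolality = 2·Na + glucose + BUN/2.8
= 2·133 + 7.8 + 72/2.8
= 266 + 7.80 + 25.71
= 299.51 mOsm/kg ≈ 299.5 mOsm/kg
Osmolar gap = measured − calculated = 297 − 299.5 = -2.5 mOsm/kg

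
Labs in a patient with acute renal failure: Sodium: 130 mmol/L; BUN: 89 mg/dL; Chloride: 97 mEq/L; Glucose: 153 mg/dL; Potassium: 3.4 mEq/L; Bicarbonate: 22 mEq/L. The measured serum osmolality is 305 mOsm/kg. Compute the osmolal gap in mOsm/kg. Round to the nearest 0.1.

4.7 mOsm/kg

Calculated osmolality = 2·Na + glucose/18 + BUN/2.8
= 2·130 + 153/18 + 89/2.8
= 260 + 8.50 + 31.79
= 300.29 mOsm/kg ≈ 300.3 mOsm/kg
Osmolar gap = measured − calculated = 305 − 300.3 = 4.7 mOsm/kg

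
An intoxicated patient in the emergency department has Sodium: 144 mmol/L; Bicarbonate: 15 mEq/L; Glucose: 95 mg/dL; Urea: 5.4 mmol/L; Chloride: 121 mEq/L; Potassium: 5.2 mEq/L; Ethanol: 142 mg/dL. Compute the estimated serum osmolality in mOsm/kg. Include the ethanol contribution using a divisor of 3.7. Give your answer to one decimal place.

Calculated osmolality = 2·Na + glucose/18 + urea + ethanol/3.7
= 2·144 + 95/18 + 5.4 + 142/3.7
= 288 + 5.28 + 5.40 + 38.38
= 337.06 mOsm/kg

337.1 mOsm/kg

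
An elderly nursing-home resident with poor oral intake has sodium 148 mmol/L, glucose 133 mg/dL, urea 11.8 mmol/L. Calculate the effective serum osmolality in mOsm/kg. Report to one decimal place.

303.4 mOsm/kg

Effective osmolality excludes urea (freely permeant across cell membranes):
2·Na + glucose/18
= 2·148 + 133/18
= 296 + 7.39
= 303.39 mOsm/kg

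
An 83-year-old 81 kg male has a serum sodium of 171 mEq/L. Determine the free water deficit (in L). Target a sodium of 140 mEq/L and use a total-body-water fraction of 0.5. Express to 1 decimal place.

9.0 L

TBW = 0.5 · 81 = 40.5 L
Free water deficit = TBW · (Na/140 − 1)
= 40.5 · (171/140 − 1)
= 40.5 · 0.2214
= 8.97 L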